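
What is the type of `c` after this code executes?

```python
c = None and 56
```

'and' returns first falsy value (None)

NoneType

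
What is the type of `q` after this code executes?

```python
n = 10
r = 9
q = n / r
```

int / int always returns float in Python 3 (10 / 9 = 1.11111)

float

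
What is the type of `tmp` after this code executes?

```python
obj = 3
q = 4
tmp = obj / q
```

int / int always returns float in Python 3 (3 / 4 = 0.75)

float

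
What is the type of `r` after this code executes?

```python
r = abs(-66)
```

abs() of int returns int

int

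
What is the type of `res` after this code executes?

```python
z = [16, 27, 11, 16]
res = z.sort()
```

list.sort() returns None (sorts in place)

NoneType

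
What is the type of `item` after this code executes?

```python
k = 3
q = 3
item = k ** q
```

int ** positive int returns int (3 ** 3 = 27)

int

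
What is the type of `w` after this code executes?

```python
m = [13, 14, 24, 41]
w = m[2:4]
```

Slicing a list always returns a list

list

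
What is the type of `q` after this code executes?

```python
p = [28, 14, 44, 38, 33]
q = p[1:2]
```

Slicing a list always returns a list

list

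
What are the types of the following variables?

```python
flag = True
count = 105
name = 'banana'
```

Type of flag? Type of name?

flag is bool; name is str

bool, str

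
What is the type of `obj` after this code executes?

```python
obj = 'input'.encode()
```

str.encode() returns bytes

bytes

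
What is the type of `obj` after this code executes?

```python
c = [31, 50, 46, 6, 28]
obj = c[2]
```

Indexing a list of ints returns int (c[2] = 46)

int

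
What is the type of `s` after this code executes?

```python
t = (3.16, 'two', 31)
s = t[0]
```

Index 0 of tuple is 3.16 which is float

float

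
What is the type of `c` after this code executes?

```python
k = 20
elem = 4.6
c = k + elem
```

int + float returns float (20 + 4.6 = 24.6)

float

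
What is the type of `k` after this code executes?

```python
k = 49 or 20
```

'or' returns the first truthy value (49, which is int)

int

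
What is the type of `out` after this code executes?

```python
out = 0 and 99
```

'and' returns the first falsy value (0, which is int)

int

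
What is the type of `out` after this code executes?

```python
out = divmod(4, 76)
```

divmod() returns a tuple (quotient, remainder)

tuple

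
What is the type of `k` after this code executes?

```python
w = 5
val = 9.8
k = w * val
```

int * float returns float (5 * 9.8 = 49.0)

float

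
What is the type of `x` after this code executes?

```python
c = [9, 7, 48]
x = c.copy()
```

list.copy() returns list

list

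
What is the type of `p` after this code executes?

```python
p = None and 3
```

'and' returns first falsy value (None)

NoneType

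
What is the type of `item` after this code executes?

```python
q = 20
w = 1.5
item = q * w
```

int * float returns float (20 * 1.5 = 30.0)

float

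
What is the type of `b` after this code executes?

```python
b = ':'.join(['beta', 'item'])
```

str.join() returns str

str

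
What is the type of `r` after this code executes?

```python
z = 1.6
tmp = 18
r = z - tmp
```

float - int returns float (1.6 - 18 = -16.4)

float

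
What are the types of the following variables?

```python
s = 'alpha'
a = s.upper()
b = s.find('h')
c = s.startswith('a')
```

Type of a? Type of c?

str.upper() returns str; str.startswith() returns bool

str, bool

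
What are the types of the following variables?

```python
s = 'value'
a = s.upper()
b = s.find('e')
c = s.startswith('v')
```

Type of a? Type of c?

str.upper() returns str; str.startswith() returns bool

str, bool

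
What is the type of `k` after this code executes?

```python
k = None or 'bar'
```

'or' with None returns the other value ('bar', str)

str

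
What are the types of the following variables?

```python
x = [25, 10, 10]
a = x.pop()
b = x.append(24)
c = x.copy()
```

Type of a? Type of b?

list.pop() returns the element (int); list.append() returns None

int, NoneType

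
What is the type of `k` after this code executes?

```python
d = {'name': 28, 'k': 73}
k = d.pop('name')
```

dict.pop() returns the value (int)

int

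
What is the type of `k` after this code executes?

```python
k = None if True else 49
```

Ternary: condition is True, if branch (None) taken → NoneType

NoneType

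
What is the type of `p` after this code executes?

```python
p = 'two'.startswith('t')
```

str.startswith() returns bool

bool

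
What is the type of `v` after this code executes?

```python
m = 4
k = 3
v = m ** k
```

int ** positive int returns int (4 ** 3 = 64)

int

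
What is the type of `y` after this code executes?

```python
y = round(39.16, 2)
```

round() with ndigits arg returns float

float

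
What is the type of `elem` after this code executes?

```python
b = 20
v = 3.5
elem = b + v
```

int + float returns float (20 + 3.5 = 23.5)

float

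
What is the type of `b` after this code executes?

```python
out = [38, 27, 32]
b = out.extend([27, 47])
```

list.extend() returns None

NoneType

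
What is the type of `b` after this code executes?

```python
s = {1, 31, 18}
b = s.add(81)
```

set.add() returns None (mutates in place)

NoneType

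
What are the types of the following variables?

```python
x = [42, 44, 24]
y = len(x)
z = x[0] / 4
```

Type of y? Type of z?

len() returns int; int / int returns float

int, float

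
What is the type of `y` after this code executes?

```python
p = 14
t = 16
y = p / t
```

int / int always returns float in Python 3 (14 / 16 = 0.875)

float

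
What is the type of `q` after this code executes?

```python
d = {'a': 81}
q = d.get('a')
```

dict.get() returns the value (int) when key is found

int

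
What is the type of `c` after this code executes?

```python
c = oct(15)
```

oct() returns str representation

str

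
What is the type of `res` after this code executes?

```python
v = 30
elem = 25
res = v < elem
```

Comparison operators return bool

bool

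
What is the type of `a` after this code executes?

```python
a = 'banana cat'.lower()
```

str.lower() returns str

str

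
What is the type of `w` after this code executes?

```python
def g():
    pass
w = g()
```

A function with no return statement returns None

NoneType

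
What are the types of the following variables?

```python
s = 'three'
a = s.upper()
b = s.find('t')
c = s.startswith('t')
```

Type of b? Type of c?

str.find() returns int; str.startswith() returns bool

int, bool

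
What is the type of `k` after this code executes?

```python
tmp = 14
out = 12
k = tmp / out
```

int / int always returns float in Python 3 (14 / 12 = 1.16667)

float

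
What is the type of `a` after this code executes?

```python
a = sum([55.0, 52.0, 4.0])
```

sum() of floats returns float

float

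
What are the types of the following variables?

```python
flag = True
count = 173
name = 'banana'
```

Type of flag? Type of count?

flag is bool; count is int

bool, int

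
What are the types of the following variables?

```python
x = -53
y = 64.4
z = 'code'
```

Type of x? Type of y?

x is int; y is float

int, float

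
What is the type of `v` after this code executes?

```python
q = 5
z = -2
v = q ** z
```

int ** negative int returns float

float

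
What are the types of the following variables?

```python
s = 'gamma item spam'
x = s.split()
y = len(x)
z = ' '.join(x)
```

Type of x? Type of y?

str.split() returns list; len() returns int

list, int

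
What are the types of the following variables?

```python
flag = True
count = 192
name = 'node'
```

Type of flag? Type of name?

flag is bool; name is str

bool, str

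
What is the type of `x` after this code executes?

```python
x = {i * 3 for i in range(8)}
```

A set comprehension {expr for x in iterable} produces a set

set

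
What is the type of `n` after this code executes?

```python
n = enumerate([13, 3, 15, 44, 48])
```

enumerate() returns an enumerate iterator object

enumerate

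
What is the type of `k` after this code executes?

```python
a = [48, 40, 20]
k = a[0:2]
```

Slicing a list always returns a list

list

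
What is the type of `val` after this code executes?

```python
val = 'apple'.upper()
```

str.upper() returns str

str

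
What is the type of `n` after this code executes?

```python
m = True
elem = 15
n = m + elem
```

bool + int returns int (True is 1, so 1 + 15 = 16)

int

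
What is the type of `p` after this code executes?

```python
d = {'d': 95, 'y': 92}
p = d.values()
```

.values() returns a dict_values view object

dict_values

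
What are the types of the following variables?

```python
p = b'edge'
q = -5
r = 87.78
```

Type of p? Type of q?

p is bytes; q is int

bytes, int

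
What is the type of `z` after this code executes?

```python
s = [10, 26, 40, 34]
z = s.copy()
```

list.copy() returns list

list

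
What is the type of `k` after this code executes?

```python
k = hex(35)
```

hex() returns str representation

str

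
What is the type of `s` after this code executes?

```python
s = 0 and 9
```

'and' returns the first falsy value (0, which is int)

int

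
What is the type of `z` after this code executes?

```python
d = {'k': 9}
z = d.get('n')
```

dict.get() returns None when key 'n' is not found and no default given

NoneType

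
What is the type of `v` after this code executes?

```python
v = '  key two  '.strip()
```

str.strip() returns str

str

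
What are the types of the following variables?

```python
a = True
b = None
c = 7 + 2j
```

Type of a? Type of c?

a is bool; c is complex

bool, complex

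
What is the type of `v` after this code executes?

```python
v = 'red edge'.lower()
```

str.lower() returns str

str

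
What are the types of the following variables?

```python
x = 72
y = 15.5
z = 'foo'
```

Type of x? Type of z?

x is int; z is str

int, str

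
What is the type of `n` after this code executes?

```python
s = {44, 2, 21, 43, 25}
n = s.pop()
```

Popping from a set of ints returns int

int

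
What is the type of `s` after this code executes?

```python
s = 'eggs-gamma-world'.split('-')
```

str.split() returns list

list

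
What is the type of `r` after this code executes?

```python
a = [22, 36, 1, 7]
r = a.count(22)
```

list.count() returns int

int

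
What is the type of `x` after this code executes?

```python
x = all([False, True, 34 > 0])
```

all() returns bool

bool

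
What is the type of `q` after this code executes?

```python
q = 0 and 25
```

'and' returns the first falsy value (0, which is int)

int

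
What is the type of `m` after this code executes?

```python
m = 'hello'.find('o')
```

str.find() returns int (index, or -1)

int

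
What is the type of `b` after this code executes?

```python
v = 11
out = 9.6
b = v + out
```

int + float returns float (11 + 9.6 = 20.6)

float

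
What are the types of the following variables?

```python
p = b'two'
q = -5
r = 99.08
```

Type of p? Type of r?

p is bytes; r is float

bytes, float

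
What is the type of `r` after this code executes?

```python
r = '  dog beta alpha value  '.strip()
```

str.strip() returns str

str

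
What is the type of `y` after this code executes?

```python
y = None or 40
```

'or' with None returns the other value (40, int)

int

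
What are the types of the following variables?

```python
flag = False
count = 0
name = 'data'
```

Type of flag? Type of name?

flag is bool; name is str

bool, str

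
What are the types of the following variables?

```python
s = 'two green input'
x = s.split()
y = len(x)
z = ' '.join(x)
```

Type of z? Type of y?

str.join() returns str; len() returns int

str, int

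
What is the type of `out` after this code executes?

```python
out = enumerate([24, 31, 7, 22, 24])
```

enumerate() returns an enumerate iterator object

enumerate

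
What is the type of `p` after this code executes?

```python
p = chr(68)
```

chr() returns str (single character)

str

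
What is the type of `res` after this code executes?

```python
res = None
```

None has type NoneType

NoneType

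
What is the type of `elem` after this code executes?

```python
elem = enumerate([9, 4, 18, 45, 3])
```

enumerate() returns an enumerate iterator object

enumerate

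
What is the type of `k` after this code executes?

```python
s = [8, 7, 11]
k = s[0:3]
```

Slicing a list always returns a list

list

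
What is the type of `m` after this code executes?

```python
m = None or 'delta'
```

'or' with None returns the other value ('delta', str)

str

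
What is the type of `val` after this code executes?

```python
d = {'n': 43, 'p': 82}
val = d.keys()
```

.keys() returns a dict_keys view object

dict_keys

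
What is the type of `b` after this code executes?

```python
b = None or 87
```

'or' with None returns the other value (87, int)

int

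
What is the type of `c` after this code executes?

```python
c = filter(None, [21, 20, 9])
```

filter() returns a filter iterator object

filter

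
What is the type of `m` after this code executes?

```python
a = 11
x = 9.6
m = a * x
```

int * float returns float (11 * 9.6 = 105.6)

float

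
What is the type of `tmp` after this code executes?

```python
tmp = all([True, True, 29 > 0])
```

all() returns bool

bool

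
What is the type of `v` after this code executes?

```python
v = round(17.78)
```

round() with no ndigits arg returns int

int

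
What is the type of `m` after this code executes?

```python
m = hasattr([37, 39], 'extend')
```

hasattr() returns bool

bool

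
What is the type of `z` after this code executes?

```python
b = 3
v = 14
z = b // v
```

int // int returns int (3 // 14 = 0)

int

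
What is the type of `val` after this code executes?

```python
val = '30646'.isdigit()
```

str.isdigit() returns bool

bool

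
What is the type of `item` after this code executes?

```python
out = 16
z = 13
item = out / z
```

int / int always returns float in Python 3 (16 / 13 = 1.23077)

float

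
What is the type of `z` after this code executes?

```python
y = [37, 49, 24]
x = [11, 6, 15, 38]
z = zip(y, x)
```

zip() returns a zip iterator object

zip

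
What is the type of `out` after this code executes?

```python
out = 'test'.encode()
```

str.encode() returns bytes

bytes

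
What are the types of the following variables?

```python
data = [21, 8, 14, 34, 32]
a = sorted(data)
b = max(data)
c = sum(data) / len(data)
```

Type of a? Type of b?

sorted() returns list; max of ints returns int

list, int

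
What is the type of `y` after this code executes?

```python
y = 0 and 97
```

'and' returns the first falsy value (0, which is int)

int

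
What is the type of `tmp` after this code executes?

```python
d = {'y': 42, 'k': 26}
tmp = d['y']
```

Accessing dict[str, int] with key 'y' returns int value 42

int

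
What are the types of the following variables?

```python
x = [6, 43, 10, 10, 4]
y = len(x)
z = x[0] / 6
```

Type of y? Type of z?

len() returns int; int / int returns float

int, float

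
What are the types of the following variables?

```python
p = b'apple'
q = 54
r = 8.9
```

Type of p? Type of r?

p is bytes; r is float

bytes, float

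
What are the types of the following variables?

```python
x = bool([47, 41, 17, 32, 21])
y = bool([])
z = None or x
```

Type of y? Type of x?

bool() returns bool; bool() returns bool

bool, bool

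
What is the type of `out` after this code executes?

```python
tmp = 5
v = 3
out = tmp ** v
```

int ** positive int returns int (5 ** 3 = 125)

int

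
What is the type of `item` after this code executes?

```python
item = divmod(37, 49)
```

divmod() returns a tuple (quotient, remainder)

tuple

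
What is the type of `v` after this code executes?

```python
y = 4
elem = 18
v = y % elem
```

int % int returns int (4 % 18 = 4)

int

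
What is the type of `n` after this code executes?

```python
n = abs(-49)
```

abs() of int returns int

int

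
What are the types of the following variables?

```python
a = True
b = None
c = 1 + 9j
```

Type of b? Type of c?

b is NoneType; c is complex

NoneType, complex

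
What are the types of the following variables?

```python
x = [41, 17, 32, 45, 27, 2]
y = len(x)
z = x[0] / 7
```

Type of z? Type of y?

int / int returns float; len() returns int

float, int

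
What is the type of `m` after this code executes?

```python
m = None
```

None has type NoneType

NoneType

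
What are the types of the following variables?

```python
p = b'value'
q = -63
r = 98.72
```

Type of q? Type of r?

q is int; r is float

int, float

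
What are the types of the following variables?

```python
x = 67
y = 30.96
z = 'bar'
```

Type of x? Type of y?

x is int; y is float

int, float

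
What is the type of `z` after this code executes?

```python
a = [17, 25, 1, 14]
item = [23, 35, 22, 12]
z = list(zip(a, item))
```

list(zip(...)) returns a list of tuples

list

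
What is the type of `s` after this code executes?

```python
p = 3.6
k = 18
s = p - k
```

float - int returns float (3.6 - 18 = -14.4)

float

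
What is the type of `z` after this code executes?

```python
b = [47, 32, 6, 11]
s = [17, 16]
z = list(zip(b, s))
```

list(zip(...)) returns a list of tuples

list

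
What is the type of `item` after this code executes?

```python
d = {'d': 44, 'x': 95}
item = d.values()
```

.values() returns a dict_values view object

dict_values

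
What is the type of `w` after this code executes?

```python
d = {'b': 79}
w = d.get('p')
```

dict.get() returns None when key 'p' is not found and no default given

NoneType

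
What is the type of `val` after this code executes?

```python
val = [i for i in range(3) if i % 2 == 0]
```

A list comprehension [...] produces a list

list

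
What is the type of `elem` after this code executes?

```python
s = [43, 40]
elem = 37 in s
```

'in' operator returns bool

bool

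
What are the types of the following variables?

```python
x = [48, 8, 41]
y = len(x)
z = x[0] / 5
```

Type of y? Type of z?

len() returns int; int / int returns float

int, float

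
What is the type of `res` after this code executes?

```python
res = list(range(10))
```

list(range(...)) returns list

list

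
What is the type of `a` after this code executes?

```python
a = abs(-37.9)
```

abs() of float returns float

float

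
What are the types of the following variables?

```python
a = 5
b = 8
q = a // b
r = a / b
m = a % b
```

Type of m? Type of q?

int % int returns int; int // int returns int

int, int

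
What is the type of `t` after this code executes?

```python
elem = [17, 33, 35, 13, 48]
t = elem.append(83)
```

list.append() returns None (mutates in place)

NoneType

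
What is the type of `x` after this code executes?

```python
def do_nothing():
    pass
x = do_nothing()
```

A function with no return statement returns None

NoneType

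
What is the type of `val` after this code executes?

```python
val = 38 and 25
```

'and' returns the last value when all truthy (25, which is int)

int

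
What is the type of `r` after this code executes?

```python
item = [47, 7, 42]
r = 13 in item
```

'in' operator returns bool

bool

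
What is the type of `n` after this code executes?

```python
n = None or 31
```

'or' with None returns the other value (31, int)

int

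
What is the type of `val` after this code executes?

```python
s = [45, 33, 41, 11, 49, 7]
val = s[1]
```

Indexing a list of ints returns int (s[1] = 33)

int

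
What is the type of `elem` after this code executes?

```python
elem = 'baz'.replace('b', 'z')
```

str.replace() returns str

str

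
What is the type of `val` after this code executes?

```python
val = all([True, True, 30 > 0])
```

all() returns bool

bool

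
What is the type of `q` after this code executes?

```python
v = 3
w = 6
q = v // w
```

int // int returns int (3 // 6 = 0)

int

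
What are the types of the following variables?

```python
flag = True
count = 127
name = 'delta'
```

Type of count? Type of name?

count is int; name is str

int, str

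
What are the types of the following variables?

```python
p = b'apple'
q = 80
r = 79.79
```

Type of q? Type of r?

q is int; r is float

int, float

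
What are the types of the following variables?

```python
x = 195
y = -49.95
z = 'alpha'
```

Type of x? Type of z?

x is int; z is str

int, str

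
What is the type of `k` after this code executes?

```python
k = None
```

None has type NoneType

NoneType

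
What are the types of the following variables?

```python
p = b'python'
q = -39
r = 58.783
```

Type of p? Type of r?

p is bytes; r is float

bytes, float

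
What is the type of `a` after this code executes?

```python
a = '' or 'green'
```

'or' returns first truthy value ('green', which is str)

str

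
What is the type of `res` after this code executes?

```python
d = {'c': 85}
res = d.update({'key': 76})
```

dict.update() returns None

NoneType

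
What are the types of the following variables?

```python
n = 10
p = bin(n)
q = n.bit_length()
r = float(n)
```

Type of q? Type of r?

int.bit_length() returns int; float() returns float

int, float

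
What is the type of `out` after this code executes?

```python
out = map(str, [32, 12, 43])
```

map() returns a map iterator object

map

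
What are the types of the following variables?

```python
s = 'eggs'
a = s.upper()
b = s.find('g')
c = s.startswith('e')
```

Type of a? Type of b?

str.upper() returns str; str.find() returns int

str, int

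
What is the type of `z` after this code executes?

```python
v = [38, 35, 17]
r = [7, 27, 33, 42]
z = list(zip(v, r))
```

list(zip(...)) returns a list of tuples

list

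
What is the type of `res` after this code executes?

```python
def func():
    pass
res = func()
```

A function with no return statement returns None

NoneType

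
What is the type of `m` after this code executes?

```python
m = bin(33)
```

bin() returns str representation

str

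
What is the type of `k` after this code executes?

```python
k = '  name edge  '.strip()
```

str.strip() returns str

str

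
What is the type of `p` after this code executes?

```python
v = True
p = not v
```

'not' always returns bool

bool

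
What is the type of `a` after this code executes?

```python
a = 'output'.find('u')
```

str.find() returns int (index, or -1)

int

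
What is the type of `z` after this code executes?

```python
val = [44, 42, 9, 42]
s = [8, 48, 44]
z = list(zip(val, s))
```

list(zip(...)) returns a list of tuples

list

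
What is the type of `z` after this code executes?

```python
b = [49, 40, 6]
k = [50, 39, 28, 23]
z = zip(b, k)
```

zip() returns a zip iterator object

zip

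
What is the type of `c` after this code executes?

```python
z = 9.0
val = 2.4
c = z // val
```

float // float returns float (floor division preserves float type)

float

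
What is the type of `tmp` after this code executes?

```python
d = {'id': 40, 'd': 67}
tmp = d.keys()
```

.keys() returns a dict_keys view object

dict_keys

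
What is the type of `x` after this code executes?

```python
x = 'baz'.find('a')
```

str.find() returns int (index, or -1)

int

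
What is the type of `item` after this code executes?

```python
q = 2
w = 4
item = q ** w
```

int ** positive int returns int (2 ** 4 = 16)

int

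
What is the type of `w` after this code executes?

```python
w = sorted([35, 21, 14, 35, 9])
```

sorted() always returns list

list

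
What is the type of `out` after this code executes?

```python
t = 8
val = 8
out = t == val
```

Equality comparison returns bool

bool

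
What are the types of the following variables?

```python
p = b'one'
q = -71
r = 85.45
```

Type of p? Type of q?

p is bytes; q is int

bytes, int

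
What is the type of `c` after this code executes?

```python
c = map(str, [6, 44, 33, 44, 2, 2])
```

map() returns a map iterator object

map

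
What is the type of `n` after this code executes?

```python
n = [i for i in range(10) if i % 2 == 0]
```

A list comprehension [...] produces a list

list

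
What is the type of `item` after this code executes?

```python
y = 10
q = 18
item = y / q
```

int / int always returns float in Python 3 (10 / 18 = 0.555556)

float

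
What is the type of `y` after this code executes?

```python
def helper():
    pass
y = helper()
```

A function with no return statement returns None

NoneType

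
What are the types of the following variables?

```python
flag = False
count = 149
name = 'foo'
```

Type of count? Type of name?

count is int; name is str

int, str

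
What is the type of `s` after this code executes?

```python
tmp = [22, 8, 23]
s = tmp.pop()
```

list.pop() returns the popped element (int here)

int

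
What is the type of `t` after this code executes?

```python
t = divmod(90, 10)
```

divmod() returns a tuple (quotient, remainder)

tuple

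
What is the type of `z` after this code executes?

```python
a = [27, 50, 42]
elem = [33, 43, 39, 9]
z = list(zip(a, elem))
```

list(zip(...)) returns a list of tuples

list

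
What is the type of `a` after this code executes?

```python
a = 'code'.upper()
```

str.upper() returns str

str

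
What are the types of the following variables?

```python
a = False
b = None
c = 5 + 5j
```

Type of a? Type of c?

a is bool; c is complex

bool, complex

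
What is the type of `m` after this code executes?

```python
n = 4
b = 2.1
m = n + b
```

int + float returns float (4 + 2.1 = 6.1)

float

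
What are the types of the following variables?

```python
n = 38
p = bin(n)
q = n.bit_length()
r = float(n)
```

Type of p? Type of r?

bin() returns str; float() returns float

str, float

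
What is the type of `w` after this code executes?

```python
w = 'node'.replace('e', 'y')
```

str.replace() returns str

str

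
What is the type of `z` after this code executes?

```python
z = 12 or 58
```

'or' returns the first truthy value (12, which is int)

int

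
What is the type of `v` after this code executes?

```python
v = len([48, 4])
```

len() always returns int

int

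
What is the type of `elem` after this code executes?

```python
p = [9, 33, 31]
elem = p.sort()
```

list.sort() returns None (sorts in place)

NoneType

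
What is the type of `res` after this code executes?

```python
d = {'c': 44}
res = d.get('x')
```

dict.get() returns None when key 'x' is not found and no default given

NoneType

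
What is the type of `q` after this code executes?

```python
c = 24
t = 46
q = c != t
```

Comparison operators return bool

bool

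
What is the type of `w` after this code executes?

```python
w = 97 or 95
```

'or' returns the first truthy value (97, which is int)

int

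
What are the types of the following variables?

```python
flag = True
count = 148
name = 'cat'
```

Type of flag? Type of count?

flag is bool; count is int

bool, int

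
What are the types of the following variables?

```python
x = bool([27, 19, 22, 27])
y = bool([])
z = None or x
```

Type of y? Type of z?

bool() returns bool; None or <bool> returns the bool

bool, bool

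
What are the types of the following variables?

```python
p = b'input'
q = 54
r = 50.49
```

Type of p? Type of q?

p is bytes; q is int

bytes, int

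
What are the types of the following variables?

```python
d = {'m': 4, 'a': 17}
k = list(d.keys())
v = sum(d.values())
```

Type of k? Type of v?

list(...) returns list; sum of int values returns int

list, int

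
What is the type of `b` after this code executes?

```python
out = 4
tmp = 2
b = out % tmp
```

int % int returns int (4 % 2 = 0)

int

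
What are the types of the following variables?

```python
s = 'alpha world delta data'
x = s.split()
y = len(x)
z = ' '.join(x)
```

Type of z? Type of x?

str.join() returns str; str.split() returns list

str, list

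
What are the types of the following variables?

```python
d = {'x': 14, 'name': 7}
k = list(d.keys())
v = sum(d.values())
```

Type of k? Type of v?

list(...) returns list; sum of int values returns int

list, int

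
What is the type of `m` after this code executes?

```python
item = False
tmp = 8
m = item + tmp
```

bool + int returns int (False is 0, so 0 + 8 = 8)

int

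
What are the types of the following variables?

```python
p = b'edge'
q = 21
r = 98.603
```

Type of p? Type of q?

p is bytes; q is int

bytes, int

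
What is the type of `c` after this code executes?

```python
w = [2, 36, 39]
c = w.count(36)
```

list.count() returns int

int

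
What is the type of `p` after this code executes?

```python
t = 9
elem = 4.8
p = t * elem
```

int * float returns float (9 * 4.8 = 43.2)

float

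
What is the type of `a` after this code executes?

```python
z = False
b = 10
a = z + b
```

bool + int returns int (False is 0, so 0 + 10 = 10)

int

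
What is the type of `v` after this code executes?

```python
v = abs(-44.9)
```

abs() of float returns float

float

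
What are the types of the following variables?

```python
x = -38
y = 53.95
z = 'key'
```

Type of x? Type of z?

x is int; z is str

int, str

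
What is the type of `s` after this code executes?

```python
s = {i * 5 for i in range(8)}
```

A set comprehension {expr for x in iterable} produces a set

set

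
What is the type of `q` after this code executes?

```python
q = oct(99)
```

oct() returns str representation

str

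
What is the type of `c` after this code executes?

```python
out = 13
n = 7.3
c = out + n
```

int + float returns float (13 + 7.3 = 20.3)

float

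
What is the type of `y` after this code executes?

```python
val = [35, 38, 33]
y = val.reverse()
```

list.reverse() returns None

NoneType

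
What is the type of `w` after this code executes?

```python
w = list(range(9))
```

list(range(...)) returns list

list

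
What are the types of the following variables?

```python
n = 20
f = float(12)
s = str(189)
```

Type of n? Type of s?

n is int; s is str

int, str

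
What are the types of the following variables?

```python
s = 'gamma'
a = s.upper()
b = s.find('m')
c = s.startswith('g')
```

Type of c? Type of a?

str.startswith() returns bool; str.upper() returns str

bool, str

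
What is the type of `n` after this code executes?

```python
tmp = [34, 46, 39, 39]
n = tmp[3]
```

Indexing a list of ints returns int (tmp[3] = 39)

int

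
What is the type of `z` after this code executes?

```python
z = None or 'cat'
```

'or' with None returns the other value ('cat', str)

str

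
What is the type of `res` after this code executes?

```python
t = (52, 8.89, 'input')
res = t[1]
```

Index 1 of tuple is 8.89 which is float

float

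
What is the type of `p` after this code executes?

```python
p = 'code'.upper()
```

str.upper() returns str

str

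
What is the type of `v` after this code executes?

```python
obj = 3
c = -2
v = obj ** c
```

int ** negative int returns float

float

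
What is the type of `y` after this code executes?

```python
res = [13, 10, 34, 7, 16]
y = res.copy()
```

list.copy() returns list

list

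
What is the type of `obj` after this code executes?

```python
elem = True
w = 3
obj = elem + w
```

bool + int returns int (True is 1, so 1 + 3 = 4)

int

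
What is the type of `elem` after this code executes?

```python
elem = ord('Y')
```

ord() returns int (Unicode code point)

int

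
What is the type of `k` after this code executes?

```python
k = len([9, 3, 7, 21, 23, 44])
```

len() always returns int

int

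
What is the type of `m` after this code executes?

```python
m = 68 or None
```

'or' returns first truthy value (68, int)

int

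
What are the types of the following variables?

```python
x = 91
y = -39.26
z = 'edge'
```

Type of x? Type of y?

x is int; y is float

int, float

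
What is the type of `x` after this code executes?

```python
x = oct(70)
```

oct() returns str representation

str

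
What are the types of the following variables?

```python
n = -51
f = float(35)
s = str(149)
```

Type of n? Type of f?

n is int; f is float

int, float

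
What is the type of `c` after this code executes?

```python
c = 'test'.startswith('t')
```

str.startswith() returns bool

bool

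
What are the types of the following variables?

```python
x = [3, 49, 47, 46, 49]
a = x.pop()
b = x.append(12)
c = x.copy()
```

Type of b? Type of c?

list.append() returns None; list.copy() returns list

NoneType, list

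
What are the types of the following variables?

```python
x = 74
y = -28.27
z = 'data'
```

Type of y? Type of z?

y is float; z is str

float, str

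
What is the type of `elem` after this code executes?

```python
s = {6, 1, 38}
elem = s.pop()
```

Popping from a set of ints returns int

int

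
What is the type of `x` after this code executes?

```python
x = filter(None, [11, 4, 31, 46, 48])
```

filter() returns a filter iterator object

filter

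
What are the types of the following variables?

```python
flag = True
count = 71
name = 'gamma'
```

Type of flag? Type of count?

flag is bool; count is int

bool, int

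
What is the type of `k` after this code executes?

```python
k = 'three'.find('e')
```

str.find() returns int (index, or -1)

int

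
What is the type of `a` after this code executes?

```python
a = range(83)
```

range() returns a range object

range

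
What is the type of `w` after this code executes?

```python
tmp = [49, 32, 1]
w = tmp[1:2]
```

Slicing a list always returns a list

list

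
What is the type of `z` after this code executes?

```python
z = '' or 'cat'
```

'or' returns first truthy value ('cat', which is str)

str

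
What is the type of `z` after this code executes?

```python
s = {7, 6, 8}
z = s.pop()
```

Popping from a set of ints returns int

int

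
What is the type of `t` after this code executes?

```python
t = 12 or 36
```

'or' returns the first truthy value (12, which is int)

int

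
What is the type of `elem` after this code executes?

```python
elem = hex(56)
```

hex() returns str representation

str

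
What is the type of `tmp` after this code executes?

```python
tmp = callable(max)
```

callable() returns bool

bool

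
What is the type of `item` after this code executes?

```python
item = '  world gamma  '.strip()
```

str.strip() returns str

str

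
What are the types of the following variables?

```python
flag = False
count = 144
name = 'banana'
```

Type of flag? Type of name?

flag is bool; name is str

bool, str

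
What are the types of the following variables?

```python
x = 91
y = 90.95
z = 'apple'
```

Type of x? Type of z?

x is int; z is str

int, str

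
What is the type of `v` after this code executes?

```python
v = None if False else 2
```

Ternary: condition is False, else branch (2) taken → int

int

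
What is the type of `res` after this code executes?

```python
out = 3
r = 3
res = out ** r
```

int ** positive int returns int (3 ** 3 = 27)

int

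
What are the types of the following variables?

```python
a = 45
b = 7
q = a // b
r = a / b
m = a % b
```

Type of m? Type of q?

int % int returns int; int // int returns int

int, int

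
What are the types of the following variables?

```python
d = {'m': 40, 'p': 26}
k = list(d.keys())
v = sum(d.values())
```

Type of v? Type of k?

sum of int values returns int; list(...) returns list

int, list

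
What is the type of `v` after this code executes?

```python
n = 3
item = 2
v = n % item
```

int % int returns int (3 % 2 = 1)

int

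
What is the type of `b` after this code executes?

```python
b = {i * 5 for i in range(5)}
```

A set comprehension {expr for x in iterable} produces a set

set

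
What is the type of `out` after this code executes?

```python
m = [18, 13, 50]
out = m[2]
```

Indexing a list of ints returns int (m[2] = 50)

int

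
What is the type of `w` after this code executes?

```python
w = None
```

None has type NoneType

NoneType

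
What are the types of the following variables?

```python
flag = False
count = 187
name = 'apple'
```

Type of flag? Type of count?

flag is bool; count is int

bool, int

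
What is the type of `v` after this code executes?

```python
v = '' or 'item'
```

'or' returns first truthy value ('item', which is str)

str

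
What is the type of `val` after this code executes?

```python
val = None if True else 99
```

Ternary: condition is True, if branch (None) taken → NoneType

NoneType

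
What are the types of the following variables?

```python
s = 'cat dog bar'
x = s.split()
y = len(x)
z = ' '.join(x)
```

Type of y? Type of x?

len() returns int; str.split() returns list

int, list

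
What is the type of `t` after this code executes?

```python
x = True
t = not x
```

'not' always returns bool

bool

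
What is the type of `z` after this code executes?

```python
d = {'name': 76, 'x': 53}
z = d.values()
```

.values() returns a dict_values view object

dict_values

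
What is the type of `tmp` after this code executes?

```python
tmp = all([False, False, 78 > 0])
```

all() returns bool

bool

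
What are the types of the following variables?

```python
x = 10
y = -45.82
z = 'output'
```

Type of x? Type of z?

x is int; z is str

int, str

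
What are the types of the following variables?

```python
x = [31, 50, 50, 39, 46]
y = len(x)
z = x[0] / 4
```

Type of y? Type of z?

len() returns int; int / int returns float

int, float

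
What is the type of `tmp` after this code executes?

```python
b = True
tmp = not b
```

'not' always returns bool

bool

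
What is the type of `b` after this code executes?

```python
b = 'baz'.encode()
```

str.encode() returns bytes

bytes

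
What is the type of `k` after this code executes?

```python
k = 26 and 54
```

'and' returns the last value when all truthy (54, which is int)

int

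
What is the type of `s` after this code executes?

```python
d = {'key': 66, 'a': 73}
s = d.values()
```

.values() returns a dict_values view object

dict_values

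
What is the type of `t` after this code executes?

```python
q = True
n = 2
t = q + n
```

bool + int returns int (True is 1, so 1 + 2 = 3)

int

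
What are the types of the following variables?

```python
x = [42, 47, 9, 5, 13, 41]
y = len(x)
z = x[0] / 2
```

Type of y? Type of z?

len() returns int; int / int returns float

int, float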